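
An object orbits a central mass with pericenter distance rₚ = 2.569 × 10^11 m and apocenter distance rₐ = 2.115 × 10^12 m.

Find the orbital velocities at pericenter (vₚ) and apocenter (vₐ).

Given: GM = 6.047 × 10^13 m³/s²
rₚ = 2.569 × 10^11 m
rₐ = 2.115 × 10^12 m
GM = 6.047 × 10^13 m³/s²
a = (rₚ + rₐ)/2 = 1.18595 × 10^12 m
Vis-viva: v² = GM (2/r − 1/a)
vₚ² = 6.047 × 10^13 × (7.78513 × 10^-12 − 8.43206 × 10^-13) = 419.778 m²/s²
vₚ = 20.4885 m/s ≈ 20.49 m/s
vₐ² = 6.047 × 10^13 × (9.45626 × 10^-13 − 8.43206 × 10^-13) = 6.19337 m²/s²
vₐ = 2.48865 m/s ≈ 2.489 m/s

Final answer: vₚ = 20.49 m/s, vₐ = 2.489 m/s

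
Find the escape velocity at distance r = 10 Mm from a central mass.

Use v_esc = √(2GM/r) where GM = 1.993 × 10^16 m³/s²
r = 10 Mm = 1 × 10^7 m
GM = 1.993 × 10^16 m³/s²
2GM/r = 2 × (1.993 × 10^16) / (1 × 10^7) = 3.986 × 10^9 m²/s²
v_esc = √(2GM/r) = 63134.8 m/s ≈ 63.13 km/s

Final answer: 63.13 km/s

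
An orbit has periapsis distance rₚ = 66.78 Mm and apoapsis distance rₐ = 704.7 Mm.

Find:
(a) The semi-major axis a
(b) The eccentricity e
rₚ = 66.78 Mm = 6.678 × 10^7 m
rₐ = 704.7 Mm = 7.047 × 10^8 m
(a) a = (rₚ + rₐ)/2 = 3.8574 × 10^8 m ≈ 385.7 Mm
(b) e = (rₐ − rₚ)/(rₐ + rₚ) = (6.3792 × 10^8) / (7.7148 × 10^8) = 0.826878

Final answer:
(a) a = 385.7 Mm
(b) e = 0.8269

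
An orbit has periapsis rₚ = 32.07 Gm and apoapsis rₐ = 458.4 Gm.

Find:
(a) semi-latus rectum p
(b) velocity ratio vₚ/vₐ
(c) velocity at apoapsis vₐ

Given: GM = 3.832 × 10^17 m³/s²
rₚ = 32.07 Gm = 3.207 × 10^10 m
rₐ = 458.4 Gm = 4.584 × 10^11 m
GM = 3.832 × 10^17 m³/s²
a = (rₚ + rₐ)/2 = 2.45235 × 10^11 m
e = (rₐ − rₚ)/(rₐ + rₚ) = (4.2633 × 10^11) / (4.9047 × 10^11) = 0.869227
(a) 1 − e² = 0.244444;  p = a(1 − e²) = 2.45235 × 10^11 × 0.244444 = 5.99461 × 10^10 m ≈ 59.95 Gm
(b) vₚ/vₐ = rₐ/rₚ (angular momentum) = (4.584 × 10^11) / (3.207 × 10^10) = 14.2937 ≈ 14.29
(c) vₐ² = GM (2/rₐ − 1/a) = 3.832 × 10^17 × (4.363 × 10^-12 − 4.07772 × 10^-12) = 109319 m²/s²;  vₐ = 330.635 m/s ≈ 330.6 m/s

Final answer:
(a) semi-latus rectum p = 59.95 Gm
(b) velocity ratio vₚ/vₐ = 14.29
(c) velocity at apoapsis vₐ = 330.6 m/s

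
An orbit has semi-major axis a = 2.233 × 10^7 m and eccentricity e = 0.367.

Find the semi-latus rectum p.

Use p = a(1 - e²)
a = 2.233 × 10^7 m
e = 0.367,  e² = 0.134689,  1 − e² = 0.865311
p = a(1 − e²) = 2.233 × 10^7 m × 0.865311 = 1.93224 × 10^7 m ≈ 1.932 × 10^7 m

Final answer: p = 1.932 × 10^7 m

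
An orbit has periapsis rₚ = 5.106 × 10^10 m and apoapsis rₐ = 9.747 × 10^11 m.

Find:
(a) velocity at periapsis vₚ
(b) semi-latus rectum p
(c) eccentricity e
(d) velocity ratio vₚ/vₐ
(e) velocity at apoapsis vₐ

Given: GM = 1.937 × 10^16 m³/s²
rₚ = 5.106 × 10^10 m
rₐ = 9.747 × 10^11 m
GM = 1.937 × 10^16 m³/s²
a = (rₚ + rₐ)/2 = 5.1288 × 10^11 m
e = (rₐ − rₚ)/(rₐ + rₚ) = (9.2364 × 10^11) / (1.02576 × 10^12) = 0.900445
(a) vₚ² = GM (2/rₚ − 1/a) = 1.937 × 10^16 × (3.91696 × 10^-11 − 1.94977 × 10^-12) = 720948 m²/s²;  vₚ = 849.087 m/s ≈ 849.1 m/s
(b) 1 − e² = 0.1892;  p = a(1 − e²) = 5.1288 × 10^11 × 0.1892 = 9.70367 × 10^10 m ≈ 9.704 × 10^10 m
(c) e = 0.900445 ≈ 0.9004
(d) vₚ/vₐ = rₐ/rₚ (angular momentum) = (9.747 × 10^11) / (5.106 × 10^10) = 19.0893 ≈ 19.09
(e) vₐ² = GM (2/rₐ − 1/a) = 1.937 × 10^16 × (2.05191 × 10^-12 − 1.94977 × 10^-12) = 1978.44 m²/s²;  vₐ = 44.4797 m/s ≈ 44.48 m/s

Final answer:
(a) velocity at periapsis vₚ = 849.1 m/s
(b) semi-latus rectum p = 9.704 × 10^10 m
(c) eccentricity e = 0.9004
(d) velocity ratio vₚ/vₐ = 19.09
(e) velocity at apoapsis vₐ = 44.48 m/s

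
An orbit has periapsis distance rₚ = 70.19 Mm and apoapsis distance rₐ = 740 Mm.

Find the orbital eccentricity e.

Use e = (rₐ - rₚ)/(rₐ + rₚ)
rₚ = 70.19 Mm = 7.019 × 10^7 m
rₐ = 740 Mm = 7.4 × 10^8 m
rₐ − rₚ = 6.6981 × 10^8 m
rₐ + rₚ = 8.1019 × 10^8 m
e = (rₐ − rₚ)/(rₐ + rₚ) = 0.826732

Final answer: e = 0.8267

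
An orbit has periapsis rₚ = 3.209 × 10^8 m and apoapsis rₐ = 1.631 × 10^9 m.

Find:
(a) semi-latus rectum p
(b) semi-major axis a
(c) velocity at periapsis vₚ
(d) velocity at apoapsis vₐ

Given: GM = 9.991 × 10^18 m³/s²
rₚ = 3.209 × 10^8 m
rₐ = 1.631 × 10^9 m
GM = 9.991 × 10^18 m³/s²
a = (rₚ + rₐ)/2 = 9.7595 × 10^8 m
e = (rₐ − rₚ)/(rₐ + rₚ) = (1.3101 × 10^9) / (1.9519 × 10^9) = 0.671192
(a) 1 − e² = 0.549501;  p = a(1 − e²) = 9.7595 × 10^8 × 0.549501 = 5.36286 × 10^8 m ≈ 5.363 × 10^8 m
(b) a = 9.7595 × 10^8 m ≈ 9.759 × 10^8 m
(c) vₚ² = GM (2/rₚ − 1/a) = 9.991 × 10^18 × (6.23247 × 10^-9 − 1.02464 × 10^-9) = 5.20314 × 10^10 m²/s²;  vₚ = 228104 m/s ≈ 228.1 km/s
(d) vₐ² = GM (2/rₐ − 1/a) = 9.991 × 10^18 × (1.22624 × 10^-9 − 1.02464 × 10^-9) = 2.01417 × 10^9 m²/s²;  vₐ = 44879.6 m/s ≈ 44.88 km/s

Final answer:
(a) semi-latus rectum p = 5.363 × 10^8 m
(b) semi-major axis a = 9.759 × 10^8 m
(c) velocity at periapsis vₚ = 228.1 km/s
(d) velocity at apoapsis vₐ = 44.88 km/s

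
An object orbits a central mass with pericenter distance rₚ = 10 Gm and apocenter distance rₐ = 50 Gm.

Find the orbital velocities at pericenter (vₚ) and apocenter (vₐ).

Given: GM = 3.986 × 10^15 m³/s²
rₚ = 10 Gm = 1 × 10^10 m
rₐ = 50 Gm = 5 × 10^10 m
GM = 3.986 × 10^15 m³/s²
a = (rₚ + rₐ)/2 = 3 × 10^10 m
Vis-viva: v² = GM (2/r − 1/a)
vₚ² = 3.986 × 10^15 × (2 × 10^-10 − 3.33333 × 10^-11) = 664333 m²/s²
vₚ = 815.066 m/s ≈ 815.1 m/s
vₐ² = 3.986 × 10^15 × (4 × 10^-11 − 3.33333 × 10^-11) = 26573.3 m²/s²
vₐ = 163.013 m/s ≈ 163 m/s

Final answer: vₚ = 815.1 m/s, vₐ = 163 m/s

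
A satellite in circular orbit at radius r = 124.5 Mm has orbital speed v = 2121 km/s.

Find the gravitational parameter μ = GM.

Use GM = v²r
r = 124.5 Mm = 1.245 × 10^8 m
v = 2121 km/s = 2.121 × 10^6 m/s
v² = 4.49864 × 10^12 m²/s²
GM = v²r = 4.49864 × 10^12 × 1.245 × 10^8 = 5.60081 × 10^20 m³/s²
GM ≈ 5.601 × 10^20 m³/s²

Final answer: GM = 5.601 × 10^20 m³/s²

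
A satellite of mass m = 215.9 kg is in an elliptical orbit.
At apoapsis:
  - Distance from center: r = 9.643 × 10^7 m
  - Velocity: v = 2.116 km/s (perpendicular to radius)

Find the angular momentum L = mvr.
r = 9.643 × 10^7 m
v = 2.116 km/s = 2116 m/s
vr = 2116 × 9.643 × 10^7 = 2.04046 × 10^11 m²/s
L = m × vr = 215.9 × 2.04046 × 10^11 = 4.40535 × 10^13 kg·m²/s ≈ 4.405 × 10^13 kg·m²/s

Final answer: L = 4.405 × 10^13 kg·m²/s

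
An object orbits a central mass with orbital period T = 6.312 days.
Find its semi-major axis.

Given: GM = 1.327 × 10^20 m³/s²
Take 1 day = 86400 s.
T = 6.312 days = 545357 s
GM = 1.327 × 10^20 m³/s²
Kepler's third law: a³ = GM T² / (4π²)
T² = 2.97414 × 10^11 s²
a³ = (1.327 × 10^20) × (2.97414 × 10^11) / (4π²) = 9.99707 × 10^29 m³
a = (a³)^(1/3) = 9.99902 × 10^9 m ≈ 9.999 Gm

Final answer: 9.999 Gm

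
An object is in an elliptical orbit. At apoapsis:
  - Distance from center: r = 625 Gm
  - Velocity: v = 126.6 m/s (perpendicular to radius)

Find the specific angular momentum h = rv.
r = 625 Gm = 6.25 × 10^11 m
v = 126.6 m/s
h = rv = 6.25 × 10^11 × 126.6 = 7.9125 × 10^13 m²/s ≈ 7.912 × 10^13 m²/s

Final answer: h = 7.912 × 10^13 m²/s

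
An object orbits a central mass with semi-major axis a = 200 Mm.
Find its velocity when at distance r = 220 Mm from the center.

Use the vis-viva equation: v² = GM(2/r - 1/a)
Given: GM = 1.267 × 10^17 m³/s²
a = 200 Mm = 2 × 10^8 m
r = 220 Mm = 2.2 × 10^8 m
GM = 1.267 × 10^17 m³/s²
2/r − 1/a = 9.09091 × 10^-9 − 5 × 10^-9 = 4.09091 × 10^-9 m⁻¹
v² = GM (2/r − 1/a) = 5.18318 × 10^8 m²/s²
v = 22766.6 m/s ≈ 22.77 km/s

Final answer: 22.77 km/s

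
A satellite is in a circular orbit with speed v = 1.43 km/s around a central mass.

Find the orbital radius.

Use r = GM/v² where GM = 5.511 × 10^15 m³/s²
v = 1.43 km/s = 1430 m/s
GM = 5.511 × 10^15 m³/s²
v² = 2.0449 × 10^6 m²/s²
r = GM/v² = (5.511 × 10^15) / (2.0449 × 10^6) = 2.695 × 10^9 m ≈ 2.695 Gm

Final answer: 2.695 Gm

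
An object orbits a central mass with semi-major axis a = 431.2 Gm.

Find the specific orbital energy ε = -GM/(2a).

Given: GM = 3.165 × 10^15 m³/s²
a = 431.2 Gm = 4.312 × 10^11 m
GM = 3.165 × 10^15 m³/s²
2a = 8.624 × 10^11 m
ε = −GM/(2a) = -3669.99 J/kg ≈ -3.67 kJ/kg

Final answer: -3.67 kJ/kg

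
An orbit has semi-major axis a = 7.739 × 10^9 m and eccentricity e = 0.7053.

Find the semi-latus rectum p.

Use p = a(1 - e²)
a = 7.739 × 10^9 m
e = 0.7053,  e² = 0.497448,  1 − e² = 0.502552
p = a(1 − e²) = 7.739 × 10^9 m × 0.502552 = 3.88925 × 10^9 m ≈ 3.889 × 10^9 m

Final answer: p = 3.889 × 10^9 m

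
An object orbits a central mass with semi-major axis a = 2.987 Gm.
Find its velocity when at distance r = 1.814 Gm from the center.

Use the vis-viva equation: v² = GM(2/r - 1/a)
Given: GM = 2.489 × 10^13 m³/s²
a = 2.987 Gm = 2.987 × 10^9 m
r = 1.814 Gm = 1.814 × 10^9 m
GM = 2.489 × 10^13 m³/s²
2/r − 1/a = 1.10254 × 10^-9 − 3.34784 × 10^-10 = 7.67752 × 10^-10 m⁻¹
v² = GM (2/r − 1/a) = 19109.3 m²/s²
v = 138.237 m/s ≈ 138.2 m/s

Final answer: 138.2 m/s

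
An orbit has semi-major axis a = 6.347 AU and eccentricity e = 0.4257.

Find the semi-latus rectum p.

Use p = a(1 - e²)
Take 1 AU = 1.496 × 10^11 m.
a = 6.347 AU = 9.49511 × 10^11 m
e = 0.4257,  e² = 0.18122,  1 − e² = 0.81878
p = a(1 − e²) = 9.49511 × 10^11 m × 0.81878 = 7.7744 × 10^11 m ≈ 5.197 AU

Final answer: p = 5.197 AU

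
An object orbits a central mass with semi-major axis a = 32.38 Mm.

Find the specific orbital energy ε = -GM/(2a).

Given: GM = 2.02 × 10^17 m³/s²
a = 32.38 Mm = 3.238 × 10^7 m
GM = 2.02 × 10^17 m³/s²
2a = 6.476 × 10^7 m
ε = −GM/(2a) = -3.11921 × 10^9 J/kg ≈ -3.119 GJ/kg

Final answer: -3.119 GJ/kg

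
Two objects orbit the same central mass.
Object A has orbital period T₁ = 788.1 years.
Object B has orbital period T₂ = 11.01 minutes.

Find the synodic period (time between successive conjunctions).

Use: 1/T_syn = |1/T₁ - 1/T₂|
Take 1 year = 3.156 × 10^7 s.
T₁ = 788.1 years = 2.48724 × 10^10 s
T₂ = 11.01 minutes = 660.6 s
1/T₁ = 4.02051 × 10^-11 s⁻¹
1/T₂ = 0.00151378 s⁻¹
|1/T₁ − 1/T₂| = 0.00151378 s⁻¹
T_syn = 1 / |1/T₁ − 1/T₂| = 660.6 s ≈ 11.01 minutes

Final answer: T_syn = 11.01 minutes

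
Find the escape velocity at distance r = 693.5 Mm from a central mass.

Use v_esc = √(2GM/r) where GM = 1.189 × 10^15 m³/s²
r = 693.5 Mm = 6.935 × 10^8 m
GM = 1.189 × 10^15 m³/s²
2GM/r = 2 × (1.189 × 10^15) / (6.935 × 10^8) = 3.42898 × 10^6 m²/s²
v_esc = √(2GM/r) = 1851.75 m/s ≈ 1.852 km/s

Final answer: 1.852 km/s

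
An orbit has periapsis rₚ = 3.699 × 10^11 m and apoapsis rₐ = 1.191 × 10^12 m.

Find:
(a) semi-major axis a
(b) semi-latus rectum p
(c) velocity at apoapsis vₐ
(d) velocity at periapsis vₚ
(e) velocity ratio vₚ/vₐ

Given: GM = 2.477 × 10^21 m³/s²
rₚ = 3.699 × 10^11 m
rₐ = 1.191 × 10^12 m
GM = 2.477 × 10^21 m³/s²
a = (rₚ + rₐ)/2 = 7.8045 × 10^11 m
e = (rₐ − rₚ)/(rₐ + rₚ) = (8.211 × 10^11) / (1.5609 × 10^12) = 0.526043
(a) a = 7.8045 × 10^11 m ≈ 7.804 × 10^11 m
(b) 1 − e² = 0.723279;  p = a(1 − e²) = 7.8045 × 10^11 × 0.723279 = 5.64483 × 10^11 m ≈ 5.645 × 10^11 m
(c) vₐ² = GM (2/rₐ − 1/a) = 2.477 × 10^21 × (1.67926 × 10^-12 − 1.28131 × 10^-12) = 9.8572 × 10^8 m²/s²;  vₐ = 31396.2 m/s ≈ 31.4 km/s
(d) vₚ² = GM (2/rₚ − 1/a) = 2.477 × 10^21 × (5.40687 × 10^-12 − 1.28131 × 10^-12) = 1.0219 × 10^10 m²/s²;  vₚ = 101089 m/s ≈ 101.1 km/s
(e) vₚ/vₐ = rₐ/rₚ (angular momentum) = (1.191 × 10^12) / (3.699 × 10^11) = 3.21979 ≈ 3.22

Final answer:
(a) semi-major axis a = 7.804 × 10^11 m
(b) semi-latus rectum p = 5.645 × 10^11 m
(c) velocity at apoapsis vₐ = 31.4 km/s
(d) velocity at periapsis vₚ = 101.1 km/s
(e) velocity ratio vₚ/vₐ = 3.22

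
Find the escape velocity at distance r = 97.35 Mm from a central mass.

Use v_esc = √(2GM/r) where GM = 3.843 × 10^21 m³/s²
r = 97.35 Mm = 9.735 × 10^7 m
GM = 3.843 × 10^21 m³/s²
2GM/r = 2 × (3.843 × 10^21) / (9.735 × 10^7) = 7.89522 × 10^13 m²/s²
v_esc = √(2GM/r) = 8.88551 × 10^6 m/s ≈ 8886 km/s

Final answer: 8886 km/s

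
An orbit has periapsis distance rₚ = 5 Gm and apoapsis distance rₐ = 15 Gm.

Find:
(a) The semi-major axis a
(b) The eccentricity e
rₚ = 5 Gm = 5 × 10^9 m
rₐ = 15 Gm = 1.5 × 10^10 m
(a) a = (rₚ + rₐ)/2 = 1 × 10^10 m ≈ 10 Gm
(b) e = (rₐ − rₚ)/(rₐ + rₚ) = (1 × 10^10) / (2 × 10^10) = 0.5

Final answer:
(a) a = 10 Gm
(b) e = 0.5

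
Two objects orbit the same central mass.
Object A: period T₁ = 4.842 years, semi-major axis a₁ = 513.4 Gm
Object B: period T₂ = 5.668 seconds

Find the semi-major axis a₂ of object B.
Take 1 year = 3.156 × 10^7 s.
T₁ = 4.842 years = 1.52814 × 10^8 s
T₂ = 5.668 seconds
a₁ = 513.4 Gm = 5.134 × 10^11 m
Kepler's third law: (T₂/T₁)² = (a₂/a₁)³  ⇒  a₂ = a₁ (T₂/T₁)^(2/3)
T₂/T₁ = 3.7091 × 10^-8
(T₂/T₁)^(2/3) = 1.11219 × 10^-5
a₂ = 5.134 × 10^11 m × 1.11219 × 10^-5 = 5.70998 × 10^6 m ≈ 5.71 Mm

Final answer: a₂ = 5.71 Mm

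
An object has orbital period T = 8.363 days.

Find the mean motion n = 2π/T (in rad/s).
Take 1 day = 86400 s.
T = 8.363 days = 722563 s
n = 2π / 722563 s = 8.69569 × 10^-6 rad/s ≈ 8.696 × 10^-6 rad/s

Final answer: n = 8.696 × 10^-6 rad/s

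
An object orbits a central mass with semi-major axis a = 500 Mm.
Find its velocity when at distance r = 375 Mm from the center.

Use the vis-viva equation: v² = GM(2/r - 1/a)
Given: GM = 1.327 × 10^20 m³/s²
a = 500 Mm = 5 × 10^8 m
r = 375 Mm = 3.75 × 10^8 m
GM = 1.327 × 10^20 m³/s²
2/r − 1/a = 5.33333 × 10^-9 − 2 × 10^-9 = 3.33333 × 10^-9 m⁻¹
v² = GM (2/r − 1/a) = 4.42333 × 10^11 m²/s²
v = 665081 m/s ≈ 665.1 km/s

Final answer: 665.1 km/s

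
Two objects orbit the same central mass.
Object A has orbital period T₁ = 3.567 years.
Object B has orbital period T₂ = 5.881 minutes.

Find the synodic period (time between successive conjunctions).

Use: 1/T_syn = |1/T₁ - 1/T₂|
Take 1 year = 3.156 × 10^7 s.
T₁ = 3.567 years = 1.12575 × 10^8 s
T₂ = 5.881 minutes = 352.86 s
1/T₁ = 8.883 × 10^-9 s⁻¹
1/T₂ = 0.00283399 s⁻¹
|1/T₁ − 1/T₂| = 0.00283398 s⁻¹
T_syn = 1 / |1/T₁ − 1/T₂| = 352.861 s ≈ 5.881 minutes

Final answer: T_syn = 5.881 minutes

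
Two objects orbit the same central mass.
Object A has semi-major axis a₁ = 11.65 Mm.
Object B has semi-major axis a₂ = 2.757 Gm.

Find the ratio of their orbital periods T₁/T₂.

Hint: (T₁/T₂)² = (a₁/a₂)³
a₁ = 11.65 Mm = 1.165 × 10^7 m
a₂ = 2.757 Gm = 2.757 × 10^9 m
a₁/a₂ = 0.00422561
T₁/T₂ = (a₁/a₂)^(3/2) = (0.00422561)^1.5 = 0.000274684

Final answer: T₁/T₂ = 0.0002747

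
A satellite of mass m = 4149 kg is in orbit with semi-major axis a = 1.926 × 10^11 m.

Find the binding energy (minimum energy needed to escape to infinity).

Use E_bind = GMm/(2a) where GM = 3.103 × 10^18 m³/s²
a = 1.926 × 10^11 m
GM = 3.103 × 10^18 m³/s²
m = 4149 kg
GMm = 3.103 × 10^18 × 4149 = 1.28743 × 10^22 m³·kg/s²
2a = 3.852 × 10^11 m
E_bind = GMm/(2a) = 3.34225 × 10^10 J ≈ 33.42 GJ

Final answer: 33.42 GJ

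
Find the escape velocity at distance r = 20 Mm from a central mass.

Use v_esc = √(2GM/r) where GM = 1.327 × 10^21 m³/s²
r = 20 Mm = 2 × 10^7 m
GM = 1.327 × 10^21 m³/s²
2GM/r = 2 × (1.327 × 10^21) / (2 × 10^7) = 1.327 × 10^14 m²/s²
v_esc = √(2GM/r) = 1.15195 × 10^7 m/s ≈ 1.152 × 10^4 km/s

Final answer: 1.152 × 10^4 km/s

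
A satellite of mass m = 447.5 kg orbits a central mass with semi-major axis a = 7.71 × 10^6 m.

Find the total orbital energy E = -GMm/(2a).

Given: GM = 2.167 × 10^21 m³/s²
a = 7.71 × 10^6 m
GM = 2.167 × 10^21 m³/s²
2a = 1.542 × 10^7 m
GMm = 2.167 × 10^21 × 447.5 = 9.69732 × 10^23 m³·kg/s²
E = −GMm/(2a) = -6.2888 × 10^16 J ≈ -62.89 PJ

Final answer: -62.89 PJ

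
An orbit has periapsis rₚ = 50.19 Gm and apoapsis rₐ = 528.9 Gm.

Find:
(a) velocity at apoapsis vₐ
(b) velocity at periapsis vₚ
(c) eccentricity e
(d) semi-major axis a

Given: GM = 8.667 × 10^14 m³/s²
rₚ = 50.19 Gm = 5.019 × 10^10 m
rₐ = 528.9 Gm = 5.289 × 10^11 m
GM = 8.667 × 10^14 m³/s²
a = (rₚ + rₐ)/2 = 2.89545 × 10^11 m
e = (rₐ − rₚ)/(rₐ + rₚ) = (4.7871 × 10^11) / (5.7909 × 10^11) = 0.826659
(a) vₐ² = GM (2/rₐ − 1/a) = 8.667 × 10^14 × (3.78143 × 10^-12 − 3.45369 × 10^-12) = 284.051 m²/s²;  vₐ = 16.8538 m/s ≈ 16.85 m/s
(b) vₚ² = GM (2/rₚ − 1/a) = 8.667 × 10^14 × (3.98486 × 10^-11 − 3.45369 × 10^-12) = 31543.4 m²/s²;  vₚ = 177.605 m/s ≈ 177.6 m/s
(c) e = 0.826659 ≈ 0.8267
(d) a = 2.89545 × 10^11 m ≈ 289.5 Gm

Final answer:
(a) velocity at apoapsis vₐ = 16.85 m/s
(b) velocity at periapsis vₚ = 177.6 m/s
(c) eccentricity e = 0.8267
(d) semi-major axis a = 289.5 Gm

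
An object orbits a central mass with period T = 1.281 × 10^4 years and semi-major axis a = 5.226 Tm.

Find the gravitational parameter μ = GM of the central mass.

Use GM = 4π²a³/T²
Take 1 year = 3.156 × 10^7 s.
T = 1.281 × 10^4 years = 4.04284 × 10^11 s
a = 5.226 Tm = 5.226 × 10^12 m
a³ = 1.42728 × 10^38 m³
T² = 1.63445 × 10^23 s²
GM = 4π² × (1.42728 × 10^38) / (1.63445 × 10^23) = 3.44743 × 10^16 m³/s²
GM ≈ 3.447 × 10^16 m³/s²

Final answer: GM = 3.447 × 10^16 m³/s²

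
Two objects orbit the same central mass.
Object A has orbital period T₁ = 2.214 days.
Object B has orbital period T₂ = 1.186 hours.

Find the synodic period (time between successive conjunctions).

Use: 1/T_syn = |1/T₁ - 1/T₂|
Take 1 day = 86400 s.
T₁ = 2.214 days = 191290 s
T₂ = 1.186 hours = 4269.6 s
1/T₁ = 5.22768 × 10^-6 s⁻¹
1/T₂ = 0.000234214 s⁻¹
|1/T₁ − 1/T₂| = 0.000228986 s⁻¹
T_syn = 1 / |1/T₁ − 1/T₂| = 4367.07 s ≈ 1.213 hours

Final answer: T_syn = 1.213 hours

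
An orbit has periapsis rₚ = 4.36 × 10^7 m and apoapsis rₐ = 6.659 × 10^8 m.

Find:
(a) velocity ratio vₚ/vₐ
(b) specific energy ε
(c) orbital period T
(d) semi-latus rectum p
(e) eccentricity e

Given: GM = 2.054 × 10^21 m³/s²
rₚ = 4.36 × 10^7 m
rₐ = 6.659 × 10^8 m
GM = 2.054 × 10^21 m³/s²
a = (rₚ + rₐ)/2 = 3.5475 × 10^8 m
e = (rₐ − rₚ)/(rₐ + rₚ) = (6.223 × 10^8) / (7.095 × 10^8) = 0.877097
(a) vₚ/vₐ = rₐ/rₚ (angular momentum) = (6.659 × 10^8) / (4.36 × 10^7) = 15.2729 ≈ 15.27
(b) 2a = 7.095 × 10^8 m;  ε = −GM/(2a) = -2.895 × 10^12 J/kg ≈ -2895 GJ/kg
(c) a³ = 4.46444 × 10^25 m³;  T = 2π √(a³/GM) = 2π × 147.429 s = 926.325 s ≈ 15.44 minutes
(d) 1 − e² = 0.230702;  p = a(1 − e²) = 3.5475 × 10^8 × 0.230702 = 8.18414 × 10^7 m ≈ 8.184 × 10^7 m
(e) e = 0.877097 ≈ 0.8771

Final answer:
(a) velocity ratio vₚ/vₐ = 15.27
(b) specific energy ε = -2895 GJ/kg
(c) orbital period T = 15.44 minutes
(d) semi-latus rectum p = 8.184 × 10^7 m
(e) eccentricity e = 0.8771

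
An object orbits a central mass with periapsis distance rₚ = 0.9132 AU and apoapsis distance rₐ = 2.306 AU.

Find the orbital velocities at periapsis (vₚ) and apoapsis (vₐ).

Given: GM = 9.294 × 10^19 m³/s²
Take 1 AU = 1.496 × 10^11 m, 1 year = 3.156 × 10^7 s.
rₚ = 0.9132 AU = 1.36615 × 10^11 m
rₐ = 2.306 AU = 3.44978 × 10^11 m
GM = 9.294 × 10^19 m³/s²
a = (rₚ + rₐ)/2 = 2.40796 × 10^11 m
Vis-viva: v² = GM (2/r − 1/a)
vₚ² = 9.294 × 10^19 × (1.46397 × 10^-11 − 4.15289 × 10^-12) = 9.74645 × 10^8 m²/s²
vₚ = 31219.3 m/s ≈ 6.586 AU/year
vₐ² = 9.294 × 10^19 × (5.79748 × 10^-12 − 4.15289 × 10^-12) = 1.52848 × 10^8 m²/s²
vₐ = 12363.2 m/s ≈ 2.608 AU/year

Final answer: vₚ = 6.586 AU/year, vₐ = 2.608 AU/year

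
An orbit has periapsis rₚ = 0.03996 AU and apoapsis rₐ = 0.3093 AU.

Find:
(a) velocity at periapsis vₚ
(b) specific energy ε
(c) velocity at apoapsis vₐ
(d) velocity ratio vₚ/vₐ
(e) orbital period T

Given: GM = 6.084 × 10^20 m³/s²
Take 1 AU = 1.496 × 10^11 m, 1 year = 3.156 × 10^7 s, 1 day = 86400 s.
rₚ = 0.03996 AU = 5.97802 × 10^9 m
rₐ = 0.3093 AU = 4.62713 × 10^10 m
GM = 6.084 × 10^20 m³/s²
a = (rₚ + rₐ)/2 = 2.61246 × 10^10 m
e = (rₐ − rₚ)/(rₐ + rₚ) = (4.02933 × 10^10) / (5.22493 × 10^10) = 0.771173
(a) vₚ² = GM (2/rₚ − 1/a) = 6.084 × 10^20 × (3.34559 × 10^-10 − 3.8278 × 10^-11) = 1.80257 × 10^11 m²/s²;  vₚ = 424567 m/s ≈ 89.57 AU/year
(b) 2a = 5.22493 × 10^10 m;  ε = −GM/(2a) = -1.16442 × 10^10 J/kg ≈ -11.64 GJ/kg
(c) vₐ² = GM (2/rₐ − 1/a) = 6.084 × 10^20 × (4.32234 × 10^-11 − 3.8278 × 10^-11) = 3.00874 × 10^9 m²/s²;  vₐ = 54852 m/s ≈ 11.57 AU/year
(d) vₚ/vₐ = rₐ/rₚ (angular momentum) = (4.62713 × 10^10) / (5.97802 × 10^9) = 7.74024 ≈ 7.74
(e) a³ = 1.783 × 10^31 m³;  T = 2π √(a³/GM) = 2π × 171191 s = 1.07563 × 10^6 s ≈ 12.45 days

Final answer:
(a) velocity at periapsis vₚ = 89.57 AU/year
(b) specific energy ε = -11.64 GJ/kg
(c) velocity at apoapsis vₐ = 11.57 AU/year
(d) velocity ratio vₚ/vₐ = 7.74
(e) orbital period T = 12.45 days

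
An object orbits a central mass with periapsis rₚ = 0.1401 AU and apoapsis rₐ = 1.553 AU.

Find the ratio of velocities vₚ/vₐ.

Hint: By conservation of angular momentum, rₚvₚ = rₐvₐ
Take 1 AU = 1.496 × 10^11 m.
rₚ = 0.1401 AU = 2.0959 × 10^10 m
rₐ = 1.553 AU = 2.32329 × 10^11 m
rₚvₚ = rₐvₐ  ⇒  vₚ/vₐ = rₐ/rₚ
vₚ/vₐ = (2.32329 × 10^11) / (2.0959 × 10^10) = 11.0849

Final answer: vₚ/vₐ = 11.08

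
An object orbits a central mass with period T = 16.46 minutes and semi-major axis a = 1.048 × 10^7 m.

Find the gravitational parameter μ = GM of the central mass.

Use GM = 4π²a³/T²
T = 16.46 minutes = 987.6 s
a = 1.048 × 10^7 m
a³ = 1.15102 × 10^21 m³
T² = 975354 s²
GM = 4π² × (1.15102 × 10^21) / 975354 = 4.65888 × 10^16 m³/s²
GM ≈ 4.659 × 10^16 m³/s²

Final answer: GM = 4.659 × 10^16 m³/s²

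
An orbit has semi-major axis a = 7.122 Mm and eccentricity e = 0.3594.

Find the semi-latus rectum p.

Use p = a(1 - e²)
a = 7.122 Mm = 7.122 × 10^6 m
e = 0.3594,  e² = 0.129168,  1 − e² = 0.870832
p = a(1 − e²) = 7.122 × 10^6 m × 0.870832 = 6.20206 × 10^6 m ≈ 6.202 Mm

Final answer: p = 6.202 Mm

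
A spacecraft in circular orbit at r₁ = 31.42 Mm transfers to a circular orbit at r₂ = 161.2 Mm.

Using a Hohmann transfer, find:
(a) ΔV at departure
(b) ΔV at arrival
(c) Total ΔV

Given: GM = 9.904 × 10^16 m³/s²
r₁ = 31.42 Mm = 3.142 × 10^7 m
r₂ = 161.2 Mm = 1.612 × 10^8 m
GM = 9.904 × 10^16 m³/s²
Transfer ellipse: a_t = (r₁ + r₂)/2 = 9.631 × 10^7 m
Circular speed at r₁: v₁ = √(GM/r₁) = 56143.9 m/s
Transfer speed at r₁ (periapsis): v₁ₜ = √(GM(2/r₁ − 1/a_t)) = 72635.5 m/s
(a) ΔV₁ = v₁ₜ − v₁ = 16491.7 m/s ≈ 16.49 km/s
Circular speed at r₂: v₂ = √(GM/r₂) = 24786.9 m/s
Transfer speed at r₂ (apoapsis): v₂ₜ = √(GM(2/r₂ − 1/a_t)) = 14157.6 m/s
(b) ΔV₂ = v₂ − v₂ₜ = 10629.3 m/s ≈ 10.63 km/s
(c) ΔV_total = ΔV₁ + ΔV₂ = 27121 m/s ≈ 27.12 km/s

Final answer:
(a) ΔV₁ = 16.49 km/s
(b) ΔV₂ = 10.63 km/s
(c) ΔV_total = 27.12 km/s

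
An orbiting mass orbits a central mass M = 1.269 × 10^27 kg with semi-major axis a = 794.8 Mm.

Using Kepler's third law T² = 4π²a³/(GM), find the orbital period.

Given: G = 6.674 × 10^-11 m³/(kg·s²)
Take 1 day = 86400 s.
M = 1.269 × 10^27 kg
GM = G × M = 6.674 × 10^-11 × 1.269 × 10^27 = 8.46931 × 10^16 m³/s²
a = 794.8 Mm = 7.948 × 10^8 m
a³ = 5.02081 × 10^26 m³
T = 2π √(a³/GM) = 2π √((5.02081 × 10^26) / (8.46931 × 10^16)) = 2π × 76995.1 s
T = 483774 s ≈ 5.599 days

Final answer: 5.599 days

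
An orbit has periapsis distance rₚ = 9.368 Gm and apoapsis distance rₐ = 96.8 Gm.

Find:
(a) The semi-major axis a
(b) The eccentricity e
rₚ = 9.368 Gm = 9.368 × 10^9 m
rₐ = 96.8 Gm = 9.68 × 10^10 m
(a) a = (rₚ + rₐ)/2 = 5.3084 × 10^10 m ≈ 53.08 Gm
(b) e = (rₐ − rₚ)/(rₐ + rₚ) = (8.7432 × 10^10) / (1.06168 × 10^11) = 0.823525

Final answer:
(a) a = 53.08 Gm
(b) e = 0.8235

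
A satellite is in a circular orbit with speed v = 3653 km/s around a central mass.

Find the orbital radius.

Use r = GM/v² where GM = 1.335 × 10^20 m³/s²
v = 3653 km/s = 3.653 × 10^6 m/s
GM = 1.335 × 10^20 m³/s²
v² = 1.33444 × 10^13 m²/s²
r = GM/v² = (1.335 × 10^20) / (1.33444 × 10^13) = 1.00042 × 10^7 m ≈ 10 Mm

Final answer: 10 Mm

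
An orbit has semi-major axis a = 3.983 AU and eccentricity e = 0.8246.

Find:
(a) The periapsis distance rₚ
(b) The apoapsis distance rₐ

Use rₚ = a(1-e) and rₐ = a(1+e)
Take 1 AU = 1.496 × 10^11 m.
a = 3.983 AU = 5.95857 × 10^11 m
e = 0.8246:  1 − e = 0.1754,  1 + e = 1.8246
(a) rₚ = a(1 − e) = 5.95857 × 10^11 m × 0.1754 = 1.04513 × 10^11 m ≈ 0.6986 AU
(b) rₐ = a(1 + e) = 5.95857 × 10^11 m × 1.8246 = 1.0872 × 10^12 m ≈ 7.267 AU

Final answer:
(a) rₚ = 0.6986 AU
(b) rₐ = 7.267 AU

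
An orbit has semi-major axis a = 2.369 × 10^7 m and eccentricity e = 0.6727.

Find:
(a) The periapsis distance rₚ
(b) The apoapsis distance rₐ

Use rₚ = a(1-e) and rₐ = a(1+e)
a = 2.369 × 10^7 m
e = 0.6727:  1 − e = 0.3273,  1 + e = 1.6727
(a) rₚ = a(1 − e) = 2.369 × 10^7 m × 0.3273 = 7.75374 × 10^6 m ≈ 7.754 × 10^6 m
(b) rₐ = a(1 + e) = 2.369 × 10^7 m × 1.6727 = 3.96263 × 10^7 m ≈ 3.963 × 10^7 m

Final answer:
(a) rₚ = 7.754 × 10^6 m
(b) rₐ = 3.963 × 10^7 m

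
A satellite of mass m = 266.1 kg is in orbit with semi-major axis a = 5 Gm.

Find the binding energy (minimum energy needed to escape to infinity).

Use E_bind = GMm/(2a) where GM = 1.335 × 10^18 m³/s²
a = 5 Gm = 5 × 10^9 m
GM = 1.335 × 10^18 m³/s²
m = 266.1 kg
GMm = 1.335 × 10^18 × 266.1 = 3.55244 × 10^20 m³·kg/s²
2a = 1 × 10^10 m
E_bind = GMm/(2a) = 3.55244 × 10^10 J ≈ 35.52 GJ

Final answer: 35.52 GJ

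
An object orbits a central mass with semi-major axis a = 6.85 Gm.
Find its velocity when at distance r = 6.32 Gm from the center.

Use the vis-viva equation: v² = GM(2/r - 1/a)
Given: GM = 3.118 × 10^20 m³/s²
a = 6.85 Gm = 6.85 × 10^9 m
r = 6.32 Gm = 6.32 × 10^9 m
GM = 3.118 × 10^20 m³/s²
2/r − 1/a = 3.16456 × 10^-10 − 1.45985 × 10^-10 = 1.7047 × 10^-10 m⁻¹
v² = GM (2/r − 1/a) = 5.31526 × 10^10 m²/s²
v = 230549 m/s ≈ 230.5 km/s

Final answer: 230.5 km/s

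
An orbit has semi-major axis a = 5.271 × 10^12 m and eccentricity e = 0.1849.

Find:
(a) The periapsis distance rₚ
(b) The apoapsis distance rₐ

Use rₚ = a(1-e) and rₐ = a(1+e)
a = 5.271 × 10^12 m
e = 0.1849:  1 − e = 0.8151,  1 + e = 1.1849
(a) rₚ = a(1 − e) = 5.271 × 10^12 m × 0.8151 = 4.29639 × 10^12 m ≈ 4.296 × 10^12 m
(b) rₐ = a(1 + e) = 5.271 × 10^12 m × 1.1849 = 6.24561 × 10^12 m ≈ 6.246 × 10^12 m

Final answer:
(a) rₚ = 4.296 × 10^12 m
(b) rₐ = 6.246 × 10^12 m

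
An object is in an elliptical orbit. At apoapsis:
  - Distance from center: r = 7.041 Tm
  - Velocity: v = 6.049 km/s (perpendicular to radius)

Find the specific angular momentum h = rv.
r = 7.041 Tm = 7.041 × 10^12 m
v = 6.049 km/s = 6049 m/s
h = rv = 7.041 × 10^12 × 6049 = 4.2591 × 10^16 m²/s ≈ 4.259 × 10^16 m²/s

Final answer: h = 4.259 × 10^16 m²/s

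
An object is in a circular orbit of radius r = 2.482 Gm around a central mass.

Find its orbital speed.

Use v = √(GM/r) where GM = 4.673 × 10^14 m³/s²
r = 2.482 Gm = 2.482 × 10^9 m
GM = 4.673 × 10^14 m³/s²
GM/r = (4.673 × 10^14) / (2.482 × 10^9) = 188276 m²/s²
v = √(GM/r) = 433.907 m/s ≈ 433.9 m/s

Final answer: 433.9 m/s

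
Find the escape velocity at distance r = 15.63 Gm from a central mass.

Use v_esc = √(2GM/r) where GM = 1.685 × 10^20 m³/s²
r = 15.63 Gm = 1.563 × 10^10 m
GM = 1.685 × 10^20 m³/s²
2GM/r = 2 × (1.685 × 10^20) / (1.563 × 10^10) = 2.15611 × 10^10 m²/s²
v_esc = √(2GM/r) = 146837 m/s ≈ 146.8 km/s

Final answer: 146.8 km/s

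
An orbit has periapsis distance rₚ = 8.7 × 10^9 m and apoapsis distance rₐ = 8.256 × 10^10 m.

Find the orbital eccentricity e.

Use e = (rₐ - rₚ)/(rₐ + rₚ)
rₚ = 8.7 × 10^9 m
rₐ = 8.256 × 10^10 m
rₐ − rₚ = 7.386 × 10^10 m
rₐ + rₚ = 9.126 × 10^10 m
e = (rₐ − rₚ)/(rₐ + rₚ) = 0.809336

Final answer: e = 0.8093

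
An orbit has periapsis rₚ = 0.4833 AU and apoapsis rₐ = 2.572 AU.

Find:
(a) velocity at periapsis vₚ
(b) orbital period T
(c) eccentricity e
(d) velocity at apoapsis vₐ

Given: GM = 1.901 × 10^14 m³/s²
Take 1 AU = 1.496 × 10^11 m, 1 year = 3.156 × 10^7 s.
rₚ = 0.4833 AU = 7.23017 × 10^10 m
rₐ = 2.572 AU = 3.84771 × 10^11 m
GM = 1.901 × 10^14 m³/s²
a = (rₚ + rₐ)/2 = 2.28536 × 10^11 m
e = (rₐ − rₚ)/(rₐ + rₚ) = (3.1247 × 10^11) / (4.57073 × 10^11) = 0.683632
(a) vₚ² = GM (2/rₚ − 1/a) = 1.901 × 10^14 × (2.76619 × 10^-11 − 4.37567 × 10^-12) = 4426.71 m²/s²;  vₚ = 66.5335 m/s ≈ 66.53 m/s
(b) a³ = 1.19362 × 10^34 m³;  T = 2π √(a³/GM) = 2π × 7.92396 × 10^9 s = 4.97877 × 10^10 s ≈ 1578 years
(c) e = 0.683632 ≈ 0.6836
(d) vₐ² = GM (2/rₐ − 1/a) = 1.901 × 10^14 × (5.19789 × 10^-12 − 4.37567 × 10^-12) = 156.305 m²/s²;  vₐ = 12.5022 m/s ≈ 12.5 m/s

Final answer:
(a) velocity at periapsis vₚ = 66.53 m/s
(b) orbital period T = 1578 years
(c) eccentricity e = 0.6836
(d) velocity at apoapsis vₐ = 12.5 m/s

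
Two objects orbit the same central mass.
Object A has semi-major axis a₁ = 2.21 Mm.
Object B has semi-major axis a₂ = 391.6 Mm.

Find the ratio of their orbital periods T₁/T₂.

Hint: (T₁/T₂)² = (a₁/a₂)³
a₁ = 2.21 Mm = 2.21 × 10^6 m
a₂ = 391.6 Mm = 3.916 × 10^8 m
a₁/a₂ = 0.00564351
T₁/T₂ = (a₁/a₂)^(3/2) = (0.00564351)^1.5 = 0.00042396

Final answer: T₁/T₂ = 0.000424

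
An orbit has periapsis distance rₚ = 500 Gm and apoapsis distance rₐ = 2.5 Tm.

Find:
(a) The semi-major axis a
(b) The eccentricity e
rₚ = 500 Gm = 5 × 10^11 m
rₐ = 2.5 Tm = 2.5 × 10^12 m
(a) a = (rₚ + rₐ)/2 = 1.5 × 10^12 m ≈ 1.5 Tm
(b) e = (rₐ − rₚ)/(rₐ + rₚ) = (2 × 10^12) / (3 × 10^12) = 0.666667

Final answer:
(a) a = 1.5 Tm
(b) e = 0.6667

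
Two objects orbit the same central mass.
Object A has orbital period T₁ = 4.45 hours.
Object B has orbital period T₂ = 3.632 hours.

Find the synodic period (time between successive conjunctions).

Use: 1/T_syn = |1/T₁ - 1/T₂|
T₁ = 4.45 hours = 16020 s
T₂ = 3.632 hours = 13075.2 s
1/T₁ = 6.2422 × 10^-5 s⁻¹
1/T₂ = 7.64807 × 10^-5 s⁻¹
|1/T₁ − 1/T₂| = 1.40587 × 10^-5 s⁻¹
T_syn = 1 / |1/T₁ − 1/T₂| = 71130.4 s ≈ 19.76 hours

Final answer: T_syn = 19.76 hours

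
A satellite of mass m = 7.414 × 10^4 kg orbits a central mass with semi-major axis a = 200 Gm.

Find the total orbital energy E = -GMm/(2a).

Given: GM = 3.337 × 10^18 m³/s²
a = 200 Gm = 2 × 10^11 m
GM = 3.337 × 10^18 m³/s²
2a = 4 × 10^11 m
GMm = 3.337 × 10^18 × 74140 = 2.47405 × 10^23 m³·kg/s²
E = −GMm/(2a) = -6.18513 × 10^11 J ≈ -618.5 GJ

Final answer: -618.5 GJ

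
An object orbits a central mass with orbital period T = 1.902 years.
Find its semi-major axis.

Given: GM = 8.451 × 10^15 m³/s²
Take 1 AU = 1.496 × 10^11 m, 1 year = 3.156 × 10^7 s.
T = 1.902 years = 6.00271 × 10^7 s
GM = 8.451 × 10^15 m³/s²
Kepler's third law: a³ = GM T² / (4π²)
T² = 3.60326 × 10^15 s²
a³ = (8.451 × 10^15) × (3.60326 × 10^15) / (4π²) = 7.71336 × 10^29 m³
a = (a³)^(1/3) = 9.17095 × 10^9 m ≈ 0.0613 AU

Final answer: 0.0613 AU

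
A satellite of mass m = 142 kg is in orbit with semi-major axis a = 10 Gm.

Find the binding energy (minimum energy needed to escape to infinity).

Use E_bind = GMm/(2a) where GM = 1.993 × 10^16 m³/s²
a = 10 Gm = 1 × 10^10 m
GM = 1.993 × 10^16 m³/s²
m = 142 kg
GMm = 1.993 × 10^16 × 142 = 2.83006 × 10^18 m³·kg/s²
2a = 2 × 10^10 m
E_bind = GMm/(2a) = 1.41503 × 10^8 J ≈ 141.5 MJ

Final answer: 141.5 MJ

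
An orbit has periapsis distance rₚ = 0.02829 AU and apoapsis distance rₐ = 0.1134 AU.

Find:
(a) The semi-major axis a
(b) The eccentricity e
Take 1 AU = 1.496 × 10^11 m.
rₚ = 0.02829 AU = 4.23218 × 10^9 m
rₐ = 0.1134 AU = 1.69646 × 10^10 m
(a) a = (rₚ + rₐ)/2 = 1.05984 × 10^10 m ≈ 0.07085 AU
(b) e = (rₐ − rₚ)/(rₐ + rₚ) = (1.27325 × 10^10) / (2.11968 × 10^10) = 0.600678

Final answer:
(a) a = 0.07085 AU
(b) e = 0.6007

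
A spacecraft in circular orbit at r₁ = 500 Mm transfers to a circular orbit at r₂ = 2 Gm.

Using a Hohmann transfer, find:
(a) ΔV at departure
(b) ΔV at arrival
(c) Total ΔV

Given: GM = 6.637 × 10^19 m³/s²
r₁ = 500 Mm = 5 × 10^8 m
r₂ = 2 Gm = 2 × 10^9 m
GM = 6.637 × 10^19 m³/s²
Transfer ellipse: a_t = (r₁ + r₂)/2 = 1.25 × 10^9 m
Circular speed at r₁: v₁ = √(GM/r₁) = 364335 m/s
Transfer speed at r₁ (periapsis): v₁ₜ = √(GM(2/r₁ − 1/a_t)) = 460851 m/s
(a) ΔV₁ = v₁ₜ − v₁ = 96516.4 m/s ≈ 96.52 km/s
Circular speed at r₂: v₂ = √(GM/r₂) = 182168 m/s
Transfer speed at r₂ (apoapsis): v₂ₜ = √(GM(2/r₂ − 1/a_t)) = 115213 m/s
(b) ΔV₂ = v₂ − v₂ₜ = 66954.7 m/s ≈ 66.95 km/s
(c) ΔV_total = ΔV₁ + ΔV₂ = 163471 m/s ≈ 163.5 km/s

Final answer:
(a) ΔV₁ = 96.52 km/s
(b) ΔV₂ = 66.95 km/s
(c) ΔV_total = 163.5 km/s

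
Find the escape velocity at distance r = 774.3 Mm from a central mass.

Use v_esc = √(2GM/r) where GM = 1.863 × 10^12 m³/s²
r = 774.3 Mm = 7.743 × 10^8 m
GM = 1.863 × 10^12 m³/s²
2GM/r = 2 × (1.863 × 10^12) / (7.743 × 10^8) = 4812.09 m²/s²
v_esc = √(2GM/r) = 69.3692 m/s ≈ 69.37 m/s

Final answer: 69.37 m/s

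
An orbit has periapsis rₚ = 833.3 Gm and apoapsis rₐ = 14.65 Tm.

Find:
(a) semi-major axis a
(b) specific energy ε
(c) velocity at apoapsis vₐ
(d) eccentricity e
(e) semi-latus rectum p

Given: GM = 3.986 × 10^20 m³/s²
rₚ = 833.3 Gm = 8.333 × 10^11 m
rₐ = 14.65 Tm = 1.465 × 10^13 m
GM = 3.986 × 10^20 m³/s²
a = (rₚ + rₐ)/2 = 7.74165 × 10^12 m
e = (rₐ − rₚ)/(rₐ + rₚ) = (1.38167 × 10^13) / (1.54833 × 10^13) = 0.892361
(a) a = 7.74165 × 10^12 m ≈ 7.742 Tm
(b) 2a = 1.54833 × 10^13 m;  ε = −GM/(2a) = -2.57439 × 10^7 J/kg ≈ -25.74 MJ/kg
(c) vₐ² = GM (2/rₐ − 1/a) = 3.986 × 10^20 × (1.36519 × 10^-13 − 1.29171 × 10^-13) = 2.92865 × 10^6 m²/s²;  vₐ = 1711.33 m/s ≈ 1.711 km/s
(d) e = 0.892361 ≈ 0.8924
(e) 1 − e² = 0.203691;  p = a(1 − e²) = 7.74165 × 10^12 × 0.203691 = 1.5769 × 10^12 m ≈ 1.577 Tm

Final answer:
(a) semi-major axis a = 7.742 Tm
(b) specific energy ε = -25.74 MJ/kg
(c) velocity at apoapsis vₐ = 1.711 km/s
(d) eccentricity e = 0.8924
(e) semi-latus rectum p = 1.577 Tm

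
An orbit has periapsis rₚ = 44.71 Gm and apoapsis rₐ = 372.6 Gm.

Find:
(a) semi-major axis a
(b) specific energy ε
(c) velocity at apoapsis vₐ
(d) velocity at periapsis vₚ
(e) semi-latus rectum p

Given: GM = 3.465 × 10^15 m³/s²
rₚ = 44.71 Gm = 4.471 × 10^10 m
rₐ = 372.6 Gm = 3.726 × 10^11 m
GM = 3.465 × 10^15 m³/s²
a = (rₚ + rₐ)/2 = 2.08655 × 10^11 m
e = (rₐ − rₚ)/(rₐ + rₚ) = (3.2789 × 10^11) / (4.1731 × 10^11) = 0.785723
(a) a = 2.08655 × 10^11 m ≈ 208.7 Gm
(b) 2a = 4.1731 × 10^11 m;  ε = −GM/(2a) = -8303.18 J/kg ≈ -8.303 kJ/kg
(c) vₐ² = GM (2/rₐ − 1/a) = 3.465 × 10^15 × (5.36769 × 10^-12 − 4.7926 × 10^-12) = 1992.67 m²/s²;  vₐ = 44.6394 m/s ≈ 44.64 m/s
(d) vₚ² = GM (2/rₚ − 1/a) = 3.465 × 10^15 × (4.47327 × 10^-11 − 4.7926 × 10^-12) = 138393 m²/s²;  vₚ = 372.011 m/s ≈ 372 m/s
(e) 1 − e² = 0.38264;  p = a(1 − e²) = 2.08655 × 10^11 × 0.38264 = 7.98397 × 10^10 m ≈ 79.84 Gm

Final answer:
(a) semi-major axis a = 208.7 Gm
(b) specific energy ε = -8.303 kJ/kg
(c) velocity at apoapsis vₐ = 44.64 m/s
(d) velocity at periapsis vₚ = 372 m/s
(e) semi-latus rectum p = 79.84 Gm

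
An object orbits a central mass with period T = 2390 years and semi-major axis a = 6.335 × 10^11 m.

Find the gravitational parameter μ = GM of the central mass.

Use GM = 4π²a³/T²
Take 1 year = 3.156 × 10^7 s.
T = 2390 years = 7.54284 × 10^10 s
a = 6.335 × 10^11 m
a³ = 2.54238 × 10^35 m³
T² = 5.68944 × 10^21 s²
GM = 4π² × (2.54238 × 10^35) / (5.68944 × 10^21) = 1.76413 × 10^15 m³/s²
GM ≈ 1.764 × 10^15 m³/s²

Final answer: GM = 1.764 × 10^15 m³/s²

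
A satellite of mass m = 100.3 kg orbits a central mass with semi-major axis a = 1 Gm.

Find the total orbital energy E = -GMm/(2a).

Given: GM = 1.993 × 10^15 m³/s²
a = 1 Gm = 1 × 10^9 m
GM = 1.993 × 10^15 m³/s²
2a = 2 × 10^9 m
GMm = 1.993 × 10^15 × 100.3 = 1.99898 × 10^17 m³·kg/s²
E = −GMm/(2a) = -9.9949 × 10^7 J ≈ -99.95 MJ

Final answer: -99.95 MJ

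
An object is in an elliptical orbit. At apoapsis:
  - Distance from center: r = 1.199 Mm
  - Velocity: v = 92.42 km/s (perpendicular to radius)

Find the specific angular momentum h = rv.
r = 1.199 Mm = 1.199 × 10^6 m
v = 92.42 km/s = 92420 m/s
h = rv = 1.199 × 10^6 × 92420 = 1.10812 × 10^11 m²/s ≈ 1.108 × 10^11 m²/s

Final answer: h = 1.108 × 10^11 m²/s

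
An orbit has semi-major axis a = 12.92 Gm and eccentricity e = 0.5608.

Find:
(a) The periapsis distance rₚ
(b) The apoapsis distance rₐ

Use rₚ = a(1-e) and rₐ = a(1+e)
a = 12.92 Gm = 1.292 × 10^10 m
e = 0.5608:  1 − e = 0.4392,  1 + e = 1.5608
(a) rₚ = a(1 − e) = 1.292 × 10^10 m × 0.4392 = 5.67446 × 10^9 m ≈ 5.674 Gm
(b) rₐ = a(1 + e) = 1.292 × 10^10 m × 1.5608 = 2.01655 × 10^10 m ≈ 20.17 Gm

Final answer:
(a) rₚ = 5.674 Gm
(b) rₐ = 20.17 Gm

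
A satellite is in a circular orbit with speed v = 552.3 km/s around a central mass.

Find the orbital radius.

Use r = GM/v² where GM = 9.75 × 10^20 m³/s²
v = 552.3 km/s = 552300 m/s
GM = 9.75 × 10^20 m³/s²
v² = 3.05035 × 10^11 m²/s²
r = GM/v² = (9.75 × 10^20) / (3.05035 × 10^11) = 3.19635 × 10^9 m ≈ 3.196 Gm

Final answer: 3.196 Gm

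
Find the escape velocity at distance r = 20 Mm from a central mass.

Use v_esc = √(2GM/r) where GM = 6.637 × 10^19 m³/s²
r = 20 Mm = 2 × 10^7 m
GM = 6.637 × 10^19 m³/s²
2GM/r = 2 × (6.637 × 10^19) / (2 × 10^7) = 6.637 × 10^12 m²/s²
v_esc = √(2GM/r) = 2.57624 × 10^6 m/s ≈ 2576 km/s

Final answer: 2576 km/s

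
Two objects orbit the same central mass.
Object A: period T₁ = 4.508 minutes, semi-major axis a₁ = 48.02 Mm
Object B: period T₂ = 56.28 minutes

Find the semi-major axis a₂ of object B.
T₁ = 4.508 minutes = 270.48 s
T₂ = 56.28 minutes = 3376.8 s
a₁ = 48.02 Mm = 4.802 × 10^7 m
Kepler's third law: (T₂/T₁)² = (a₂/a₁)³  ⇒  a₂ = a₁ (T₂/T₁)^(2/3)
T₂/T₁ = 12.4845
(T₂/T₁)^(2/3) = 5.38163
a₂ = 4.802 × 10^7 m × 5.38163 = 2.58426 × 10^8 m ≈ 258.4 Mm

Final answer: a₂ = 258.4 Mm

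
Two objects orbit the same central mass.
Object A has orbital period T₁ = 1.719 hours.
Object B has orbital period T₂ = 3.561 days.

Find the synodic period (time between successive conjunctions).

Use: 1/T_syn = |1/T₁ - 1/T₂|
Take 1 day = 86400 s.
T₁ = 1.719 hours = 6188.4 s
T₂ = 3.561 days = 307670 s
1/T₁ = 0.000161593 s⁻¹
1/T₂ = 3.25023 × 10^-6 s⁻¹
|1/T₁ − 1/T₂| = 0.000158342 s⁻¹
T_syn = 1 / |1/T₁ − 1/T₂| = 6315.43 s ≈ 1.754 hours

Final answer: T_syn = 1.754 hours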